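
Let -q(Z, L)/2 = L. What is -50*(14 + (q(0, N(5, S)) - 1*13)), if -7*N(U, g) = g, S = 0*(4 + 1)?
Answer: -50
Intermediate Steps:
S = 0 (S = 0*5 = 0)
N(U, g) = -g/7
q(Z, L) = -2*L
-50*(14 + (q(0, N(5, S)) - 1*13)) = -50*(14 + (-(-2)*0/7 - 1*13)) = -50*(14 + (-2*0 - 13)) = -50*(14 + (0 - 13)) = -50*(14 - 13) = -50*1 = -50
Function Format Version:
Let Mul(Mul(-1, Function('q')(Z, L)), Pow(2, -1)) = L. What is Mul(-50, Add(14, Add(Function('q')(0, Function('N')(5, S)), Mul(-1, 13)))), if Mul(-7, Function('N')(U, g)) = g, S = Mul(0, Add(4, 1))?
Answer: -50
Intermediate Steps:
S = 0 (S = Mul(0, 5) = 0)
Function('N')(U, g) = Mul(Rational(-1, 7), g)
Function('q')(Z, L) = Mul(-2, L)
Mul(-50, Add(14, Add(Function('q')(0, Function('N')(5, S)), Mul(-1, 13)))) = Mul(-50, Add(14, Add(Mul(-2, Mul(Rational(-1, 7), 0)), Mul(-1, 13)))) = Mul(-50, Add(14, Add(Mul(-2, 0), -13))) = Mul(-50, Add(14, Add(0, -13))) = Mul(-50, Add(14, -13)) = Mul(-50, 1) = -50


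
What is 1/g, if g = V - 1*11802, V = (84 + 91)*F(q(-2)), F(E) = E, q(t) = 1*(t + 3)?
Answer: -1/11627 ≈ -8.6007e-5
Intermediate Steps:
q(t) = 3 + t (q(t) = 1*(3 + t) = 3 + t)
V = 175 (V = (84 + 91)*(3 - 2) = 175*1 = 175)
g = -11627 (g = 175 - 1*11802 = 175 - 11802 = -11627)
1/g = 1/(-11627) = -1/11627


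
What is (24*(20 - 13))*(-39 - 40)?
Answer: -13272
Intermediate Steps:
(24*(20 - 13))*(-39 - 40) = (24*7)*(-79) = 168*(-79) = -13272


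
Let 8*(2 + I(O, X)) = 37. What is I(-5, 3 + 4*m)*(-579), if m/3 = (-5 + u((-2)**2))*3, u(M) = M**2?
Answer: -12159/8 ≈ -1519.9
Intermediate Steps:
m = 99 (m = 3*((-5 + ((-2)**2)**2)*3) = 3*((-5 + 4**2)*3) = 3*((-5 + 16)*3) = 3*(11*3) = 3*33 = 99)
I(O, X) = 21/8 (I(O, X) = -2 + (1/8)*37 = -2 + 37/8 = 21/8)
I(-5, 3 + 4*m)*(-579) = (21/8)*(-579) = -12159/8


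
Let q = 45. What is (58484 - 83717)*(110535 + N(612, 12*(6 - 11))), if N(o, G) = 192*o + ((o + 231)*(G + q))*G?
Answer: -24898385187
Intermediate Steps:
N(o, G) = 192*o + G*(45 + G)*(231 + o) (N(o, G) = 192*o + ((o + 231)*(G + 45))*G = 192*o + ((231 + o)*(45 + G))*G = 192*o + ((45 + G)*(231 + o))*G = 192*o + G*(45 + G)*(231 + o))
(58484 - 83717)*(110535 + N(612, 12*(6 - 11))) = (58484 - 83717)*(110535 + (192*612 + 231*(12*(6 - 11))² + 10395*(12*(6 - 11)) + 612*(12*(6 - 11))² + 45*(12*(6 - 11))*612)) = -25233*(110535 + (117504 + 231*(12*(-5))² + 10395*(12*(-5)) + 612*(12*(-5))² + 45*(12*(-5))*612)) = -25233*(110535 + (117504 + 231*(-60)² + 10395*(-60) + 612*(-60)² + 45*(-60)*612)) = -25233*(110535 + (117504 + 231*3600 - 623700 + 612*3600 - 1652400)) = -25233*(110535 + (117504 + 831600 - 623700 + 2203200 - 1652400)) = -25233*(110535 + 876204) = -25233*986739 = -24898385187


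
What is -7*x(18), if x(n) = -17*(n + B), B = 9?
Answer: 3213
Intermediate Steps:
x(n) = -153 - 17*n (x(n) = -17*(n + 9) = -17*(9 + n) = -153 - 17*n)
-7*x(18) = -7*(-153 - 17*18) = -7*(-153 - 306) = -7*(-459) = 3213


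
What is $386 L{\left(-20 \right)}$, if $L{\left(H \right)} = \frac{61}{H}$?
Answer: $- \frac{11773}{10} \approx -1177.3$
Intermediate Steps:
$386 L{\left(-20 \right)} = 386 \frac{61}{-20} = 386 \cdot 61 \left(- \frac{1}{20}\right) = 386 \left(- \frac{61}{20}\right) = - \frac{11773}{10}$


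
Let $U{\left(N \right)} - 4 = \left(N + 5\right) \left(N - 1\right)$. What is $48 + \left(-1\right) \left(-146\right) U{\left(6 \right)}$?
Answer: $8662$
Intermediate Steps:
$U{\left(N \right)} = 4 + \left(-1 + N\right) \left(5 + N\right)$ ($U{\left(N \right)} = 4 + \left(N + 5\right) \left(N - 1\right) = 4 + \left(5 + N\right) \left(-1 + N\right) = 4 + \left(-1 + N\right) \left(5 + N\right)$)
$48 + \left(-1\right) \left(-146\right) U{\left(6 \right)} = 48 + \left(-1\right) \left(-146\right) \left(-1 + 6^{2} + 4 \cdot 6\right) = 48 + 146 \left(-1 + 36 + 24\right) = 48 + 146 \cdot 59 = 48 + 8614 = 8662$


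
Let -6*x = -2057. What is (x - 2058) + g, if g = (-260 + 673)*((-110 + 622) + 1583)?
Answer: 5181119/6 ≈ 8.6352e+5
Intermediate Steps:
x = 2057/6 (x = -⅙*(-2057) = 2057/6 ≈ 342.83)
g = 865235 (g = 413*(512 + 1583) = 413*2095 = 865235)
(x - 2058) + g = (2057/6 - 2058) + 865235 = -10291/6 + 865235 = 5181119/6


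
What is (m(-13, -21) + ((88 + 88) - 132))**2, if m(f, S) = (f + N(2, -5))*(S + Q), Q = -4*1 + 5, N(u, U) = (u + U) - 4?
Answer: 197136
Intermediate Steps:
N(u, U) = -4 + U + u (N(u, U) = (U + u) - 4 = -4 + U + u)
Q = 1 (Q = -4 + 5 = 1)
m(f, S) = (1 + S)*(-7 + f) (m(f, S) = (f + (-4 - 5 + 2))*(S + 1) = (f - 7)*(1 + S) = (-7 + f)*(1 + S) = (1 + S)*(-7 + f))
(m(-13, -21) + ((88 + 88) - 132))**2 = ((-7 - 13 - 7*(-21) - 21*(-13)) + ((88 + 88) - 132))**2 = ((-7 - 13 + 147 + 273) + (176 - 132))**2 = (400 + 44)**2 = 444**2 = 197136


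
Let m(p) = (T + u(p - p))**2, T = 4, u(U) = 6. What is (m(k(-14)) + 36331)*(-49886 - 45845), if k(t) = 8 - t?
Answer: -3487576061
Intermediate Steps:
m(p) = 100 (m(p) = (4 + 6)**2 = 10**2 = 100)
(m(k(-14)) + 36331)*(-49886 - 45845) = (100 + 36331)*(-49886 - 45845) = 36431*(-95731) = -3487576061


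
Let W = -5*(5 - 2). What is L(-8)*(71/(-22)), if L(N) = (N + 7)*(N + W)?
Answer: -1633/22 ≈ -74.227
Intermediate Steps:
W = -15 (W = -5*3 = -15)
L(N) = (-15 + N)*(7 + N) (L(N) = (N + 7)*(N - 15) = (7 + N)*(-15 + N) = (-15 + N)*(7 + N))
L(-8)*(71/(-22)) = (-105 + (-8)**2 - 8*(-8))*(71/(-22)) = (-105 + 64 + 64)*(71*(-1/22)) = 23*(-71/22) = -1633/22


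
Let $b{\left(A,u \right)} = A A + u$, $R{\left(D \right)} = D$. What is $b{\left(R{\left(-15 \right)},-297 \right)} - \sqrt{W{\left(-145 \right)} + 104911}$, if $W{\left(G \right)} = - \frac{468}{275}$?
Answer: $-72 - \frac{\sqrt{317350627}}{55} \approx -395.9$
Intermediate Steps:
$b{\left(A,u \right)} = u + A^{2}$ ($b{\left(A,u \right)} = A^{2} + u = u + A^{2}$)
$W{\left(G \right)} = - \frac{468}{275}$ ($W{\left(G \right)} = \left(-468\right) \frac{1}{275} = - \frac{468}{275}$)
$b{\left(R{\left(-15 \right)},-297 \right)} - \sqrt{W{\left(-145 \right)} + 104911} = \left(-297 + \left(-15\right)^{2}\right) - \sqrt{- \frac{468}{275} + 104911} = \left(-297 + 225\right) - \sqrt{\frac{28850057}{275}} = -72 - \frac{\sqrt{317350627}}{55}$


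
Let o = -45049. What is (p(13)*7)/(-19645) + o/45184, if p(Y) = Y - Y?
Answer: -45049/45184 ≈ -0.99701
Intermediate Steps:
p(Y) = 0
(p(13)*7)/(-19645) + o/45184 = (0*7)/(-19645) - 45049/45184 = 0*(-1/19645) - 45049*1/45184 = 0 - 45049/45184 = -45049/45184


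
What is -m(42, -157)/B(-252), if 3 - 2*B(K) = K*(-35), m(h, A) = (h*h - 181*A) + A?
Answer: 20016/2939 ≈ 6.8105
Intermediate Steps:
m(h, A) = h² - 180*A (m(h, A) = (h² - 181*A) + A = h² - 180*A)
B(K) = 3/2 + 35*K/2 (B(K) = 3/2 - K*(-35)/2 = 3/2 - (-35)*K/2 = 3/2 + 35*K/2)
-m(42, -157)/B(-252) = -(42² - 180*(-157))/(3/2 + (35/2)*(-252)) = -(1764 + 28260)/(3/2 - 4410) = -30024/(-8817/2) = -30024*(-2)/8817 = -1*(-20016/2939) = 20016/2939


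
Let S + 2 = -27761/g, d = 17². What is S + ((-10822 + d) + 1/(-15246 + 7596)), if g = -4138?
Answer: -83320107997/7913925 ≈ -10528.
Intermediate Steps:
d = 289
S = 19485/4138 (S = -2 - 27761/(-4138) = -2 - 27761*(-1/4138) = -2 + 27761/4138 = 19485/4138 ≈ 4.7088)
S + ((-10822 + d) + 1/(-15246 + 7596)) = 19485/4138 + ((-10822 + 289) + 1/(-15246 + 7596)) = 19485/4138 + (-10533 + 1/(-7650)) = 19485/4138 + (-10533 - 1/7650) = 19485/4138 - 80577451/7650 = -83320107997/7913925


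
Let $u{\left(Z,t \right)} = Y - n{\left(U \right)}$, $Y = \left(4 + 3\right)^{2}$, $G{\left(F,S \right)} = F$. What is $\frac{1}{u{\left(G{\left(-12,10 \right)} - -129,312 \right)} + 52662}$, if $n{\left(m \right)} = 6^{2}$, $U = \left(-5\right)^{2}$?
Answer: $\frac{1}{52675} \approx 1.8984 \cdot 10^{-5}$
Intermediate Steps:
$U = 25$
$n{\left(m \right)} = 36$
$Y = 49$ ($Y = 7^{2} = 49$)
$u{\left(Z,t \right)} = 13$ ($u{\left(Z,t \right)} = 49 - 36 = 13$)
$\frac{1}{u{\left(G{\left(-12,10 \right)} - -129,312 \right)} + 52662} = \frac{1}{13 + 52662} = \frac{1}{52675}$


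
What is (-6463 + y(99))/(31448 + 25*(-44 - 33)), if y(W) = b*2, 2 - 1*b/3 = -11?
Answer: -6385/29523 ≈ -0.21627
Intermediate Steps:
b = 39 (b = 6 - 3*(-11) = 6 + 33 = 39)
y(W) = 78 (y(W) = 39*2 = 78)
(-6463 + y(99))/(31448 + 25*(-44 - 33)) = (-6463 + 78)/(31448 + 25*(-44 - 33)) = -6385/(31448 + 25*(-77)) = -6385/(31448 - 1925) = -6385/29523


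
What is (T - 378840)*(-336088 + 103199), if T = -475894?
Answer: 199058146526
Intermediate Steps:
(T - 378840)*(-336088 + 103199) = (-475894 - 378840)*(-336088 + 103199) = -854734*(-232889) = 199058146526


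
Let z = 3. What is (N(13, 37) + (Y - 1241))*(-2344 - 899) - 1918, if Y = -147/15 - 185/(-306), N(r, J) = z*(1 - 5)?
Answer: 2086604699/510 ≈ 4.0914e+6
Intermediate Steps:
N(r, J) = -12 (N(r, J) = 3*(1 - 5) = 3*(-4) = -12)
Y = -14069/1530 (Y = -147*1/15 - 185*(-1/306) = -49/5 + 185/306 = -14069/1530 ≈ -9.1954)
(N(13, 37) + (Y - 1241))*(-2344 - 899) - 1918 = (-12 + (-14069/1530 - 1241))*(-2344 - 899) - 1918 = (-12 - 1912799/1530)*(-3243) - 1918 = -1931159/1530*(-3243) - 1918 = 2087582879/510 - 1918 = 2086604699/510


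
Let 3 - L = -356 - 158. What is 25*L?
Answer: 12925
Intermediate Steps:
L = 517 (L = 3 - (-356 - 158) = 3 - 1*(-514) = 3 + 514 = 517)
25*L = 25*517 = 12925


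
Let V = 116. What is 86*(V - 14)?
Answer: 8772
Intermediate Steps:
86*(V - 14) = 86*(116 - 14) = 86*102 = 8772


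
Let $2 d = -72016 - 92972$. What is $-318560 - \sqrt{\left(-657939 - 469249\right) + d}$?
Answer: $-318560 - i \sqrt{1209682} \approx -3.1856 \cdot 10^{5} - 1099.9 i$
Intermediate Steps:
$d = -82494$ ($d = \frac{-72016 - 92972}{2} = \frac{1}{2} \left(-164988\right) = -82494$)
$-318560 - \sqrt{\left(-657939 - 469249\right) + d} = -318560 - \sqrt{\left(-657939 - 469249\right) - 82494} = -318560 - \sqrt{-1127188 - 82494} = -318560 - \sqrt{-1209682} = -318560 - i \sqrt{1209682}$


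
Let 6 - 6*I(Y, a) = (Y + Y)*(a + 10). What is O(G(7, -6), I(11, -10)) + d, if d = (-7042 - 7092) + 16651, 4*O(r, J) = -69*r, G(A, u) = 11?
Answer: 9309/4 ≈ 2327.3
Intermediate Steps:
I(Y, a) = 1 - Y*(10 + a)/3 (I(Y, a) = 1 - (Y + Y)*(a + 10)/6 = 1 - 2*Y*(10 + a)/6 = 1 - Y*(10 + a)/3)
O(r, J) = -69*r/4 (O(r, J) = (-69*r)/4 = -69*r/4)
d = 2517 (d = -14134 + 16651 = 2517)
O(G(7, -6), I(11, -10)) + d = -69/4*11 + 2517 = -759/4 + 2517 = 9309/4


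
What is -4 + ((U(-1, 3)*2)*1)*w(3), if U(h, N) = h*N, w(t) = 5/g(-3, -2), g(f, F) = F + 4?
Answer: -19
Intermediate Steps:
g(f, F) = 4 + F
w(t) = 5/2 (w(t) = 5/(4 - 2) = 5/2)
U(h, N) = N*h
-4 + ((U(-1, 3)*2)*1)*w(3) = -4 + (((3*(-1))*2)*1)*(5/2) = -4 + (-3*2*1)*(5/2) = -4 - 6*1*(5/2) = -4 - 6*5/2 = -4 - 15 = -19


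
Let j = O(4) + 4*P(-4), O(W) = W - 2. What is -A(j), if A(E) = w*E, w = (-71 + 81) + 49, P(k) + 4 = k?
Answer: 1770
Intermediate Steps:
O(W) = -2 + W
P(k) = -4 + k
w = 59 (w = 10 + 49 = 59)
j = -30 (j = (-2 + 4) + 4*(-4 - 4) = 2 + 4*(-8) = 2 - 32 = -30)
A(E) = 59*E
-A(j) = -59*(-30) = -1*(-1770) = 1770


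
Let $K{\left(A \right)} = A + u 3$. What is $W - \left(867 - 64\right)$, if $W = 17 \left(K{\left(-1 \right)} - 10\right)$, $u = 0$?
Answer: $-990$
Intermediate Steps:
$K{\left(A \right)} = A$ ($K{\left(A \right)} = A + 0 \cdot 3 = A + 0 = A$)
$W = -187$ ($W = 17 \left(-1 - 10\right) = 17 \left(-11\right) = -187$)
$W - \left(867 - 64\right) = -187 - \left(867 - 64\right) = -187 + \left(\left(518 + 64\right) - 1385\right) = -187 + \left(582 - 1385\right) = -187 - 803 = -990$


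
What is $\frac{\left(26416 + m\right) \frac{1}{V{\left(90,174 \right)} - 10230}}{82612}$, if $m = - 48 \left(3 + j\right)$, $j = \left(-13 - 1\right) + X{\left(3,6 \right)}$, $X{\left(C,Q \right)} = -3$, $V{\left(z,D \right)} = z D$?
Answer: $\frac{3386}{56072895} \approx 6.0386 \cdot 10^{-5}$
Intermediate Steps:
$V{\left(z,D \right)} = D z$
$j = -17$ ($j = \left(-13 - 1\right) - 3 = -14 - 3 = -17$)
$m = 672$ ($m = - 48 \left(3 - 17\right) = \left(-48\right) \left(-14\right) = 672$)
$\frac{\left(26416 + m\right) \frac{1}{V{\left(90,174 \right)} - 10230}}{82612} = \frac{\left(26416 + 672\right) \frac{1}{174 \cdot 90 - 10230}}{82612} = \frac{27088}{15660 - 10230} \cdot \frac{1}{82612} = \frac{27088}{5430} \cdot \frac{1}{82612} = 27088 \cdot \frac{1}{5430} \cdot \frac{1}{82612} = \frac{13544}{2715} \cdot \frac{1}{82612} = \frac{3386}{56072895}$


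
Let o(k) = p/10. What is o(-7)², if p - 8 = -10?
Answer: 1/25 ≈ 0.040000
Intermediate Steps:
p = -2 (p = 8 - 10 = -2)
o(k) = -⅕ (o(k) = -2/10 = -2*⅒ = -⅕)
o(-7)² = (-⅕)² = 1/25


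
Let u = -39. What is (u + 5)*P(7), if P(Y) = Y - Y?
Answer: 0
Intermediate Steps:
P(Y) = 0
(u + 5)*P(7) = (-39 + 5)*0 = -34*0 = 0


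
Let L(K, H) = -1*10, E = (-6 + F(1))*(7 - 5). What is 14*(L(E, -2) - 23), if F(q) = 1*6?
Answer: -462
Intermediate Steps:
F(q) = 6
E = 0 (E = (-6 + 6)*(7 - 5) = 0*2 = 0)
L(K, H) = -10
14*(L(E, -2) - 23) = 14*(-10 - 23) = 14*(-33) = -462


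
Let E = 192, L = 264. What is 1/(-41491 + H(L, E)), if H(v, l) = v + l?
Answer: -1/41035 ≈ -2.4369e-5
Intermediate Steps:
H(v, l) = l + v
1/(-41491 + H(L, E)) = 1/(-41491 + (192 + 264)) = 1/(-41491 + 456) = 1/(-41035) = -1/41035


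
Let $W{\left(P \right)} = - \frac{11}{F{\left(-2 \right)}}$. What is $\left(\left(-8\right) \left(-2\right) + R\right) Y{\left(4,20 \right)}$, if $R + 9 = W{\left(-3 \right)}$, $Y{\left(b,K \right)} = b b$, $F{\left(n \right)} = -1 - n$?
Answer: $-64$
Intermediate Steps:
$Y{\left(b,K \right)} = b^{2}$
$W{\left(P \right)} = -11$ ($W{\left(P \right)} = - \frac{11}{-1 - -2} = - \frac{11}{-1 + 2} = - \frac{11}{1} = \left(-11\right) 1 = -11$)
$R = -20$ ($R = -9 - 11 = -20$)
$\left(\left(-8\right) \left(-2\right) + R\right) Y{\left(4,20 \right)} = \left(\left(-8\right) \left(-2\right) - 20\right) 4^{2} = \left(16 - 20\right) 16 = \left(-4\right) 16 = -64$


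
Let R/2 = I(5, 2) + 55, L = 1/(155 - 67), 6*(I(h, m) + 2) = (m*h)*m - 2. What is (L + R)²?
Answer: 97160449/7744 ≈ 12547.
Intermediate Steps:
I(h, m) = -7/3 + h*m²/6 (I(h, m) = -2 + ((m*h)*m - 2)/6 = -2 + ((h*m)*m - 2)/6 = -2 + (h*m² - 2)/6 = -2 + (-2 + h*m²)/6 = -2 + (-⅓ + h*m²/6) = -7/3 + h*m²/6)
L = 1/88 ≈ 0.011364
R = 112 (R = 2*((-7/3 + (⅙)*5*2²) + 55) = 2*((-7/3 + (⅙)*5*4) + 55) = 2*((-7/3 + 10/3) + 55) = 2*(1 + 55) = 2*56 = 112)
(L + R)² = (1/88 + 112)² = (9857/88)² = 97160449/7744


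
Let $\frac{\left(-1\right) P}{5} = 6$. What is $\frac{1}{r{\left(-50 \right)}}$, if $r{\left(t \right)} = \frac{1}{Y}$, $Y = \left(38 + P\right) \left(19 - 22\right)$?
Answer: $-24$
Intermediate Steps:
$P = -30$ ($P = \left(-5\right) 6 = -30$)
$Y = -24$ ($Y = \left(38 - 30\right) \left(19 - 22\right) = 8 \left(-3\right) = -24$)
$r{\left(t \right)} = - \frac{1}{24}$ ($r{\left(t \right)} = \frac{1}{-24} = - \frac{1}{24}$)
$\frac{1}{r{\left(-50 \right)}} = \frac{1}{- \frac{1}{24}} = -24$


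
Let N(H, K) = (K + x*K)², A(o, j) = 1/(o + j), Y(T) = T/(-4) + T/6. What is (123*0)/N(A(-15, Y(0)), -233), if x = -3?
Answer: 0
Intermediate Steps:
Y(T) = -T/12 (Y(T) = T*(-¼) + T*(⅙) = -T/4 + T/6 = -T/12)
A(o, j) = 1/(j + o)
N(H, K) = 4*K² (N(H, K) = (K - 3*K)² = (-2*K)² = 4*K²)
(123*0)/N(A(-15, Y(0)), -233) = (123*0)/((4*(-233)²)) = 0/((4*54289)) = 0/217156 = 0*(1/217156) = 0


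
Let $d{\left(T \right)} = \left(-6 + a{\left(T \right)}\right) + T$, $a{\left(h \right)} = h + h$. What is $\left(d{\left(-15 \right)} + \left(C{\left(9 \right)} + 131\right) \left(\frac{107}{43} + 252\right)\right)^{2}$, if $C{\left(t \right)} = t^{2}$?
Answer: $\frac{5371839904729}{1849} \approx 2.9053 \cdot 10^{9}$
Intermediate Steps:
$a{\left(h \right)} = 2 h$
$d{\left(T \right)} = -6 + 3 T$ ($d{\left(T \right)} = \left(-6 + 2 T\right) + T = -6 + 3 T$)
$\left(d{\left(-15 \right)} + \left(C{\left(9 \right)} + 131\right) \left(\frac{107}{43} + 252\right)\right)^{2} = \left(\left(-6 + 3 \left(-15\right)\right) + \left(9^{2} + 131\right) \left(\frac{107}{43} + 252\right)\right)^{2} = \left(\left(-6 - 45\right) + \left(81 + 131\right) \left(107 \cdot \frac{1}{43} + 252\right)\right)^{2} = \left(-51 + 212 \left(\frac{107}{43} + 252\right)\right)^{2} = \left(-51 + 212 \cdot \frac{10943}{43}\right)^{2} = \left(-51 + \frac{2319916}{43}\right)^{2} = \left(\frac{2317723}{43}\right)^{2} = \frac{5371839904729}{1849}$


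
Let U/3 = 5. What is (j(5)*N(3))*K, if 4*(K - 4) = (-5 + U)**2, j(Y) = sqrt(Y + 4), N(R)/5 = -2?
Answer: -870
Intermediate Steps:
U = 15 (U = 3*5 = 15)
N(R) = -10 (N(R) = 5*(-2) = -10)
j(Y) = sqrt(4 + Y)
K = 29 (K = 4 + (-5 + 15)**2/4 = 4 + (1/4)*10**2 = 4 + (1/4)*100 = 4 + 25 = 29)
(j(5)*N(3))*K = (sqrt(4 + 5)*(-10))*29 = (sqrt(9)*(-10))*29 = (3*(-10))*29 = -30*29 = -870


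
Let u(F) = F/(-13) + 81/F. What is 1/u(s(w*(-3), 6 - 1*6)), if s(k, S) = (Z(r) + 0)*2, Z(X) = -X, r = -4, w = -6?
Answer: 104/989 ≈ 0.10516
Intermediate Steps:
s(k, S) = 8 (s(k, S) = (-1*(-4) + 0)*2 = (4 + 0)*2 = 4*2 = 8)
u(F) = 81/F - F/13 (u(F) = F*(-1/13) + 81/F = -F/13 + 81/F = 81/F - F/13)
1/u(s(w*(-3), 6 - 1*6)) = 1/(81/8 - 1/13*8) = 1/(81*(⅛) - 8/13) = 1/(81/8 - 8/13) = 1/(989/104) = 104/989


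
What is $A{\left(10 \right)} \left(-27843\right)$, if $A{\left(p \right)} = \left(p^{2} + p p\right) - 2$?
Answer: $-5512914$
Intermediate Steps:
$A{\left(p \right)} = -2 + 2 p^{2}$ ($A{\left(p \right)} = \left(p^{2} + p^{2}\right) - 2 = 2 p^{2} - 2 = -2 + 2 p^{2}$)
$A{\left(10 \right)} \left(-27843\right) = \left(-2 + 2 \cdot 10^{2}\right) \left(-27843\right) = \left(-2 + 2 \cdot 100\right) \left(-27843\right) = \left(-2 + 200\right) \left(-27843\right) = 198 \left(-27843\right) = -5512914$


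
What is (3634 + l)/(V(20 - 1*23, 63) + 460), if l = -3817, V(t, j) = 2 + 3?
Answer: -61/155 ≈ -0.39355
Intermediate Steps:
V(t, j) = 5
(3634 + l)/(V(20 - 1*23, 63) + 460) = (3634 - 3817)/(5 + 460) = -183/465 = -183*1/465 = -61/155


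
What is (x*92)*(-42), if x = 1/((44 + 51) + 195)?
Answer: -1932/145 ≈ -13.324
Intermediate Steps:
x = 1/290 (x = 1/(95 + 195) = 1/290 ≈ 0.0034483)
(x*92)*(-42) = ((1/290)*92)*(-42) = (46/145)*(-42) = -1932/145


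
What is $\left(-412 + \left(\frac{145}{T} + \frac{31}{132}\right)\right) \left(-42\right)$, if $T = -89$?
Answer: $\frac{33995899}{1958} \approx 17363.0$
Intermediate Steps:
$\left(-412 + \left(\frac{145}{T} + \frac{31}{132}\right)\right) \left(-42\right) = \left(-412 + \left(\frac{145}{-89} + \frac{31}{132}\right)\right) \left(-42\right) = \left(-412 + \left(145 \left(- \frac{1}{89}\right) + 31 \cdot \frac{1}{132}\right)\right) \left(-42\right) = \left(-412 + \left(- \frac{145}{89} + \frac{31}{132}\right)\right) \left(-42\right) = \left(-412 - \frac{16381}{11748}\right) \left(-42\right) = \left(- \frac{4856557}{11748}\right) \left(-42\right) = \frac{33995899}{1958}$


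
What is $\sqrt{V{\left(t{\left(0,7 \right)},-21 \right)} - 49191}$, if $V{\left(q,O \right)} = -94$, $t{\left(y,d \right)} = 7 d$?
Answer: $i \sqrt{49285} \approx 222.0 i$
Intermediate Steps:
$\sqrt{V{\left(t{\left(0,7 \right)},-21 \right)} - 49191} = \sqrt{-94 - 49191} = \sqrt{-49285} = i \sqrt{49285}$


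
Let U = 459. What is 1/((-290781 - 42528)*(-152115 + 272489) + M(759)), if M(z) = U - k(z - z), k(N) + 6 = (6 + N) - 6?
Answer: -1/40121737101 ≈ -2.4924e-11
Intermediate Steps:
k(N) = -6 + N (k(N) = -6 + ((6 + N) - 6) = -6 + N)
M(z) = 465 (M(z) = 459 - (-6 + (z - z)) = 459 - (-6 + 0) = 459 - 1*(-6) = 459 + 6 = 465)
1/((-290781 - 42528)*(-152115 + 272489) + M(759)) = 1/((-290781 - 42528)*(-152115 + 272489) + 465) = 1/(-333309*120374 + 465) = 1/(-40121737566 + 465) = 1/(-40121737101) = -1/40121737101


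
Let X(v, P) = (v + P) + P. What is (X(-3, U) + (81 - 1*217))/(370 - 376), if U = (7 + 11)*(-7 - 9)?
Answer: 715/6 ≈ 119.17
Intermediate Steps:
U = -288 (U = 18*(-16) = -288)
X(v, P) = v + 2*P (X(v, P) = (P + v) + P = v + 2*P)
(X(-3, U) + (81 - 1*217))/(370 - 376) = ((-3 + 2*(-288)) + (81 - 1*217))/(370 - 376) = ((-3 - 576) + (81 - 217))/(-6) = (-579 - 136)*(-⅙) = -715*(-⅙) = 715/6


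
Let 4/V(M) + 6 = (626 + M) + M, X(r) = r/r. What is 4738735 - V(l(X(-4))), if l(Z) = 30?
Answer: 805584949/170 ≈ 4.7387e+6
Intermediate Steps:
X(r) = 1
V(M) = 4/(620 + 2*M) (V(M) = 4/(-6 + ((626 + M) + M)) = 4/(-6 + (626 + 2*M)) = 4/(620 + 2*M))
4738735 - V(l(X(-4))) = 4738735 - 2/(310 + 30) = 4738735 - 2/340 = 4738735 - 1*1/170 = 4738735 - 1/170 = 805584949/170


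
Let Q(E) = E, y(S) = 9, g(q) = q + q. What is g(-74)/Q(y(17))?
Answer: -148/9 ≈ -16.444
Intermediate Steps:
g(q) = 2*q
g(-74)/Q(y(17)) = (2*(-74))/9 = -148*⅑ = -148/9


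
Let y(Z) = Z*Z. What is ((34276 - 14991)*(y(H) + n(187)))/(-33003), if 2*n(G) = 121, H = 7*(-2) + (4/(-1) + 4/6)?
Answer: -6594455/31266 ≈ -210.91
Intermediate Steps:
H = -52/3 (H = -14 + (4*(-1) + 4*(⅙)) = -14 + (-4 + ⅔) = -14 - 10/3 = -52/3 ≈ -17.333)
y(Z) = Z²
n(G) = 121/2 (n(G) = (½)*121 = 121/2)
((34276 - 14991)*(y(H) + n(187)))/(-33003) = ((34276 - 14991)*((-52/3)² + 121/2))/(-33003) = (19285*(2704/9 + 121/2))*(-1/33003) = (19285*(6497/18))*(-1/33003) = (125294645/18)*(-1/33003) = -6594455/31266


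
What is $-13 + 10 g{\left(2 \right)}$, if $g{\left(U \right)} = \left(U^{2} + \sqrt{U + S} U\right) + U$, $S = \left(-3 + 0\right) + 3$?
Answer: $47 + 20 \sqrt{2} \approx 75.284$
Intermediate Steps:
$S = 0$ ($S = -3 + 3 = 0$)
$g{\left(U \right)} = U + U^{2} + U^{\frac{3}{2}}$ ($g{\left(U \right)} = \left(U^{2} + \sqrt{U + 0} U\right) + U = \left(U^{2} + \sqrt{U} U\right) + U = \left(U^{2} + U^{\frac{3}{2}}\right) + U = U + U^{2} + U^{\frac{3}{2}}$)
$-13 + 10 g{\left(2 \right)} = -13 + 10 \cdot 2 \left(1 + 2 + \sqrt{2}\right) = -13 + 10 \cdot 2 \left(3 + \sqrt{2}\right) = -13 + 10 \left(6 + 2 \sqrt{2}\right) = -13 + \left(60 + 20 \sqrt{2}\right) = 47 + 20 \sqrt{2}$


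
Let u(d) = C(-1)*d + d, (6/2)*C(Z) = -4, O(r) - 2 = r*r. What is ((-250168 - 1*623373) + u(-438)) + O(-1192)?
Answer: 547471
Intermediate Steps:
O(r) = 2 + r² (O(r) = 2 + r*r = 2 + r²)
C(Z) = -4/3 (C(Z) = (⅓)*(-4) = -4/3)
u(d) = -d/3 (u(d) = -4*d/3 + d = -d/3)
((-250168 - 1*623373) + u(-438)) + O(-1192) = ((-250168 - 1*623373) - ⅓*(-438)) + (2 + (-1192)²) = ((-250168 - 623373) + 146) + (2 + 1420864) = (-873541 + 146) + 1420866 = -873395 + 1420866 = 547471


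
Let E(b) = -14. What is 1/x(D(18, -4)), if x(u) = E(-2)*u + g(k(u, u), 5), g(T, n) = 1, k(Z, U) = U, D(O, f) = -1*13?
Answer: 1/183 ≈ 0.0054645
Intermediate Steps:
D(O, f) = -13
x(u) = 1 - 14*u (x(u) = -14*u + 1 = 1 - 14*u)
1/x(D(18, -4)) = 1/(1 - 14*(-13)) = 1/(1 + 182) = 1/183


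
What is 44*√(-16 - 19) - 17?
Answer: -17 + 44*I*√35 ≈ -17.0 + 260.31*I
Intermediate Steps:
44*√(-16 - 19) - 17 = 44*√(-35) - 17 = 44*(I*√35) - 17 = 44*I*√35 - 17 = -17 + 44*I*√35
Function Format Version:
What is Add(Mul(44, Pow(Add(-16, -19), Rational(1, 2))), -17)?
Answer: Add(-17, Mul(44, I, Pow(35, Rational(1, 2)))) ≈ Add(-17.000, Mul(260.31, I))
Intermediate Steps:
Add(Mul(44, Pow(Add(-16, -19), Rational(1, 2))), -17) = Add(Mul(44, Pow(-35, Rational(1, 2))), -17) = Add(Mul(44, Mul(I, Pow(35, Rational(1, 2)))), -17) = Add(Mul(44, I, Pow(35, Rational(1, 2))), -17) = Add(-17, Mul(44, I, Pow(35, Rational(1, 2))))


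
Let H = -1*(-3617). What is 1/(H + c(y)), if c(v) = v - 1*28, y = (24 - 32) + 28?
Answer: 1/3609 ≈ 0.00027709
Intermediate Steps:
y = 20 (y = -8 + 28 = 20)
c(v) = -28 + v (c(v) = v - 28 = -28 + v)
H = 3617
1/(H + c(y)) = 1/(3617 + (-28 + 20)) = 1/(3617 - 8) = 1/3609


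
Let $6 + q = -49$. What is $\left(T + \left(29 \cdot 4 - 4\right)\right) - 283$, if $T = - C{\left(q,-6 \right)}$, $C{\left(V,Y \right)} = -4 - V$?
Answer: $-222$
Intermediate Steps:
$q = -55$ ($q = -6 - 49 = -55$)
$T = -51$ ($T = - (-4 - -55) = - (-4 + 55) = \left(-1\right) 51 = -51$)
$\left(T + \left(29 \cdot 4 - 4\right)\right) - 283 = \left(-51 + \left(29 \cdot 4 - 4\right)\right) - 283 = \left(-51 + \left(116 - 4\right)\right) - 283 = \left(-51 + 112\right) - 283 = 61 - 283 = -222$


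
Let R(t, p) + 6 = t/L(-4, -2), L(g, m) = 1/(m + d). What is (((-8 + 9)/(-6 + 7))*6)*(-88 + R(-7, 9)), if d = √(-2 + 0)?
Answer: -480 - 42*I*√2 ≈ -480.0 - 59.397*I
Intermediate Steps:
d = I*√2 (d = √(-2) = I*√2 ≈ 1.4142*I)
L(g, m) = 1/(m + I*√2)
R(t, p) = -6 + t*(-2 + I*√2) (R(t, p) = -6 + t/(1/(-2 + I*√2)) = -6 + t*(-2 + I*√2))
(((-8 + 9)/(-6 + 7))*6)*(-88 + R(-7, 9)) = (((-8 + 9)/(-6 + 7))*6)*(-88 + (-6 - 1*(-7)*(2 - I*√2))) = ((1/1)*6)*(-88 + (-6 + (14 - 7*I*√2))) = ((1*1)*6)*(-88 + (8 - 7*I*√2)) = (1*6)*(-80 - 7*I*√2) = 6*(-80 - 7*I*√2) = -480 - 42*I*√2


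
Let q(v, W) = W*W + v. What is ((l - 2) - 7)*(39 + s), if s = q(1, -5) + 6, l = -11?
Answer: -1420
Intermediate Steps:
q(v, W) = v + W² (q(v, W) = W² + v = v + W²)
s = 32 (s = (1 + (-5)²) + 6 = (1 + 25) + 6 = 26 + 6 = 32)
((l - 2) - 7)*(39 + s) = ((-11 - 2) - 7)*(39 + 32) = (-13 - 7)*71 = -20*71 = -1420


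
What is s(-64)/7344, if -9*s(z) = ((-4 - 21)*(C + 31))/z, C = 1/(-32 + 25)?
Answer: -25/137088 ≈ -0.00018236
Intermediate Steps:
C = -⅐ (C = 1/(-7) = -⅐ ≈ -0.14286)
s(z) = 600/(7*z) (s(z) = -(-4 - 21)*(-⅐ + 31)/(9*z) = -(-25*216/7)/(9*z) = -(-600)/(7*z) = 600/(7*z))
s(-64)/7344 = ((600/7)/(-64))/7344 = ((600/7)*(-1/64))*(1/7344) = -75/56*1/7344 = -25/137088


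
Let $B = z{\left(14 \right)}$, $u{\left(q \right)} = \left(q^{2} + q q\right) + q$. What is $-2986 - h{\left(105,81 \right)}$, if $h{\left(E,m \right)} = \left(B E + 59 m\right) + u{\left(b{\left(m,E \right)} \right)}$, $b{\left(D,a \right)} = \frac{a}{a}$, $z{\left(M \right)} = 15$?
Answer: $-9343$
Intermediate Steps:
$b{\left(D,a \right)} = 1$
$u{\left(q \right)} = q + 2 q^{2}$ ($u{\left(q \right)} = \left(q^{2} + q^{2}\right) + q = 2 q^{2} + q = q + 2 q^{2}$)
$B = 15$
$h{\left(E,m \right)} = 3 + 15 E + 59 m$ ($h{\left(E,m \right)} = \left(15 E + 59 m\right) + 1 \left(1 + 2 \cdot 1\right) = \left(15 E + 59 m\right) + 1 \left(1 + 2\right) = \left(15 E + 59 m\right) + 1 \cdot 3 = \left(15 E + 59 m\right) + 3 = 3 + 15 E + 59 m$)
$-2986 - h{\left(105,81 \right)} = -2986 - \left(3 + 15 \cdot 105 + 59 \cdot 81\right) = -2986 - \left(3 + 1575 + 4779\right) = -2986 - 6357 = -9343$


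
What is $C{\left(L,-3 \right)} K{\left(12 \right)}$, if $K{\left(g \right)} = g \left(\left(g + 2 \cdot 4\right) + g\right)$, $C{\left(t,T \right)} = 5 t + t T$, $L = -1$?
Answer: $-768$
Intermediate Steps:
$C{\left(t,T \right)} = 5 t + T t$
$K{\left(g \right)} = g \left(8 + 2 g\right)$ ($K{\left(g \right)} = g \left(\left(g + 8\right) + g\right) = g \left(\left(8 + g\right) + g\right) = g \left(8 + 2 g\right)$)
$C{\left(L,-3 \right)} K{\left(12 \right)} = - (5 - 3) 2 \cdot 12 \left(4 + 12\right) = \left(-1\right) 2 \cdot 2 \cdot 12 \cdot 16 = \left(-2\right) 384 = -768$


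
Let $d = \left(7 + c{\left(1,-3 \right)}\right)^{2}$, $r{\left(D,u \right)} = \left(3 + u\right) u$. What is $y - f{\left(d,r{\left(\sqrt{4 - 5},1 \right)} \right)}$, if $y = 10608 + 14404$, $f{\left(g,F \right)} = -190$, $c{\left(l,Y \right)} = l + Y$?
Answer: $25202$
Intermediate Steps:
$r{\left(D,u \right)} = u \left(3 + u\right)$
$c{\left(l,Y \right)} = Y + l$
$d = 25$ ($d = \left(7 + \left(-3 + 1\right)\right)^{2} = \left(7 - 2\right)^{2} = 5^{2} = 25$)
$y = 25012$
$y - f{\left(d,r{\left(\sqrt{4 - 5},1 \right)} \right)} = 25012 - -190 = 25012 + 190 = 25202$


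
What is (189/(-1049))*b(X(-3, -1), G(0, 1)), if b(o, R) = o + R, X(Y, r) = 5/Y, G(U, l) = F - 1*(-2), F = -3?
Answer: 504/1049 ≈ 0.48046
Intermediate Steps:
G(U, l) = -1 (G(U, l) = -3 - 1*(-2) = -3 + 2 = -1)
b(o, R) = R + o
(189/(-1049))*b(X(-3, -1), G(0, 1)) = (189/(-1049))*(-1 + 5/(-3)) = (189*(-1/1049))*(-1 + 5*(-1/3)) = -189*(-1 - 5/3)/1049 = -189/1049*(-8/3) = 504/1049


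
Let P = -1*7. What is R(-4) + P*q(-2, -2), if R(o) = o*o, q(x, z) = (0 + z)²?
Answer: -12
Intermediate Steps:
q(x, z) = z²
R(o) = o²
P = -7
R(-4) + P*q(-2, -2) = (-4)² - 7*(-2)² = 16 - 7*4 = 16 - 28 = -12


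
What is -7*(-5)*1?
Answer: 35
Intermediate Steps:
-7*(-5)*1 = 35*1 = 35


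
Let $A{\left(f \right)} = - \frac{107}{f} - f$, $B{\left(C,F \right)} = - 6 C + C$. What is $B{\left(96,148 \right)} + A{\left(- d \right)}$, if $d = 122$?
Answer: $- \frac{43569}{122} \approx -357.12$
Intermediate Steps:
$B{\left(C,F \right)} = - 5 C$
$A{\left(f \right)} = - f - \frac{107}{f}$
$B{\left(96,148 \right)} + A{\left(- d \right)} = \left(-5\right) 96 - \left(-122 - \frac{107}{122}\right) = -480 - \left(-122 + \frac{107}{-122}\right) = -480 + \left(122 - - \frac{107}{122}\right) = -480 + \left(122 + \frac{107}{122}\right) = -480 + \frac{14991}{122} = - \frac{43569}{122}$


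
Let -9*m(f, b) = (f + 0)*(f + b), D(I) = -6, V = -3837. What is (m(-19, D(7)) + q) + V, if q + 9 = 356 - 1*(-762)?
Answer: -25027/9 ≈ -2780.8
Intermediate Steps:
m(f, b) = -f*(b + f)/9 (m(f, b) = -(f + 0)*(f + b)/9 = -f*(b + f)/9)
q = 1109 (q = -9 + (356 - 1*(-762)) = -9 + (356 + 762) = -9 + 1118 = 1109)
(m(-19, D(7)) + q) + V = (-⅑*(-19)*(-6 - 19) + 1109) - 3837 = (-⅑*(-19)*(-25) + 1109) - 3837 = (-475/9 + 1109) - 3837 = 9506/9 - 3837 = -25027/9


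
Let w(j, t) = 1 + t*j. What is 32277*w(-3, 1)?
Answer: -64554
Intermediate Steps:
w(j, t) = 1 + j*t
32277*w(-3, 1) = 32277*(1 - 3*1) = 32277*(1 - 3) = 32277*(-2) = -64554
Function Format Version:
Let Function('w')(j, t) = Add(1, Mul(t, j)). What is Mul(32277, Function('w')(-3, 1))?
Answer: -64554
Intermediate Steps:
Function('w')(j, t) = Add(1, Mul(j, t))
Mul(32277, Function('w')(-3, 1)) = Mul(32277, Add(1, Mul(-3, 1))) = Mul(32277, Add(1, -3)) = Mul(32277, -2) = -64554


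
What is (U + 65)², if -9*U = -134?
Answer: 516961/81 ≈ 6382.2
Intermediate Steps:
U = 134/9 (U = -⅑*(-134) = 134/9 ≈ 14.889)
(U + 65)² = (134/9 + 65)² = (719/9)² = 516961/81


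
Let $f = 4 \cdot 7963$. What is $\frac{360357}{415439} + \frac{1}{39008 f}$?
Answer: $\frac{447737380540751}{516175818596224} \approx 0.86741$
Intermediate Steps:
$f = 31852$
$\frac{360357}{415439} + \frac{1}{39008 f} = \frac{360357}{415439} + \frac{1}{39008 \cdot 31852} = 360357 \cdot \frac{1}{415439} + \frac{1}{39008} \cdot \frac{1}{31852} = \frac{360357}{415439} + \frac{1}{1242482816} = \frac{447737380540751}{516175818596224}$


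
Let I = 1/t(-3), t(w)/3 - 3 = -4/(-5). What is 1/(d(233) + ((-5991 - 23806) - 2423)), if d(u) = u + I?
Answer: -57/1823254 ≈ -3.1263e-5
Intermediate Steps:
t(w) = 57/5 (t(w) = 9 + 3*(-4/(-5)) = 9 + 3*(-4*(-⅕)) = 9 + 3*(⅘) = 9 + 12/5 = 57/5)
I = 5/57 (I = 1/(57/5) = 5/57 ≈ 0.087719)
d(u) = 5/57 + u (d(u) = u + 5/57 = 5/57 + u)
1/(d(233) + ((-5991 - 23806) - 2423)) = 1/((5/57 + 233) + ((-5991 - 23806) - 2423)) = 1/(13286/57 + (-29797 - 2423)) = 1/(13286/57 - 32220) = 1/(-1823254/57) = -57/1823254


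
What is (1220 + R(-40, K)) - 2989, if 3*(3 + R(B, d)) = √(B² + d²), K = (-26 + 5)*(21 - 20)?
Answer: -1772 + √2041/3 ≈ -1756.9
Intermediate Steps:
K = -21 (K = -21*1 = -21)
R(B, d) = -3 + √(B² + d²)/3
(1220 + R(-40, K)) - 2989 = (1220 + (-3 + √((-40)² + (-21)²)/3)) - 2989 = (1220 + (-3 + √(1600 + 441)/3)) - 2989 = (1220 + (-3 + √2041/3)) - 2989 = (1217 + √2041/3) - 2989 = -1772 + √2041/3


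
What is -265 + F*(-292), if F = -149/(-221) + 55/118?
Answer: -7796937/13039 ≈ -597.97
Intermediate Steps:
F = 29737/26078 (F = -149*(-1/221) + 55*(1/118) = 149/221 + 55/118 = 29737/26078 ≈ 1.1403)
-265 + F*(-292) = -265 + (29737/26078)*(-292) = -265 - 4341602/13039 = -7796937/13039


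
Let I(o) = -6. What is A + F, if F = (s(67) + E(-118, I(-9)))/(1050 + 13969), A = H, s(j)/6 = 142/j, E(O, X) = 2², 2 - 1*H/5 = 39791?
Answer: -200192980865/1006273 ≈ -1.9895e+5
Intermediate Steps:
H = -198945 (H = 10 - 5*39791 = 10 - 198955 = -198945)
E(O, X) = 4
s(j) = 852/j (s(j) = 6*(142/j) = 852/j)
A = -198945
F = 1120/1006273 (F = (852/67 + 4)/(1050 + 13969) = (852*(1/67) + 4)/15019 = (852/67 + 4)*(1/15019) = (1120/67)*(1/15019) = 1120/1006273 ≈ 0.0011130)
A + F = -198945 + 1120/1006273 = -200192980865/1006273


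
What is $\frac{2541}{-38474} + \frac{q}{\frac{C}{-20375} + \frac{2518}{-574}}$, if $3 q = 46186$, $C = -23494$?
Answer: $- \frac{10391140824962681}{2182554649434} \approx -4761.0$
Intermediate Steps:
$q = \frac{46186}{3}$ ($q = \frac{1}{3} \cdot 46186 = \frac{46186}{3} \approx 15395.0$)
$\frac{2541}{-38474} + \frac{q}{\frac{C}{-20375} + \frac{2518}{-574}} = \frac{2541}{-38474} + \frac{46186}{3 \left(- \frac{23494}{-20375} + \frac{2518}{-574}\right)} = 2541 \left(- \frac{1}{38474}\right) + \frac{46186}{3 \left(\left(-23494\right) \left(- \frac{1}{20375}\right) + 2518 \left(- \frac{1}{574}\right)\right)} = - \frac{2541}{38474} + \frac{46186}{3 \left(\frac{23494}{20375} - \frac{1259}{287}\right)} = - \frac{2541}{38474} + \frac{46186}{3 \left(- \frac{18909347}{5847625}\right)} = - \frac{2541}{38474} + \frac{46186}{3} \left(- \frac{5847625}{18909347}\right) = - \frac{2541}{38474} - \frac{270078408250}{56728041} = - \frac{10391140824962681}{2182554649434}$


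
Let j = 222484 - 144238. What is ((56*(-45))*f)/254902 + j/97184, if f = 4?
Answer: 4741361793/6193098992 ≈ 0.76559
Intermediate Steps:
j = 78246
((56*(-45))*f)/254902 + j/97184 = ((56*(-45))*4)/254902 + 78246/97184 = -2520*4*(1/254902) + 78246*(1/97184) = -10080*1/254902 + 39123/48592 = -5040/127451 + 39123/48592 = 4741361793/6193098992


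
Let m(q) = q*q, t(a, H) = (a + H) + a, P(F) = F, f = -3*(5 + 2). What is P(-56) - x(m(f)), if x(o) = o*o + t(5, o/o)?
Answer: -194548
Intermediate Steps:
f = -21 (f = -3*7 = -21)
t(a, H) = H + 2*a (t(a, H) = (H + a) + a = H + 2*a)
m(q) = q²
x(o) = 11 + o² (x(o) = o*o + (o/o + 2*5) = o² + (1 + 10) = o² + 11 = 11 + o²)
P(-56) - x(m(f)) = -56 - (11 + ((-21)²)²) = -56 - (11 + 441²) = -56 - (11 + 194481) = -56 - 1*194492 = -56 - 194492 = -194548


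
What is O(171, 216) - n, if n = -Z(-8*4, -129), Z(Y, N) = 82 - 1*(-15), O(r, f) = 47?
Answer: 144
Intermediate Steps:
Z(Y, N) = 97 (Z(Y, N) = 82 + 15 = 97)
n = -97 (n = -1*97 = -97)
O(171, 216) - n = 47 - 1*(-97) = 47 + 97 = 144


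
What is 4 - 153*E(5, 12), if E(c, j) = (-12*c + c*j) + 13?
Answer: -1985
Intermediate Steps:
E(c, j) = 13 - 12*c + c*j
4 - 153*E(5, 12) = 4 - 153*(13 - 12*5 + 5*12) = 4 - 153*(13 - 60 + 60) = 4 - 153*13 = 4 - 1989 = -1985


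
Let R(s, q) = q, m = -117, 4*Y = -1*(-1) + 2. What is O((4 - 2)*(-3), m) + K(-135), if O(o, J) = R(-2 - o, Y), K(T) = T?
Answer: -537/4 ≈ -134.25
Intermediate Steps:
Y = ¾ (Y = (-1*(-1) + 2)/4 = (1 + 2)/4 = (¼)*3 = ¾ ≈ 0.75000)
O(o, J) = ¾
O((4 - 2)*(-3), m) + K(-135) = ¾ - 135 = -537/4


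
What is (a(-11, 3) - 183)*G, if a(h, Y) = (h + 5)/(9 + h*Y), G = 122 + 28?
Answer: -54825/2 ≈ -27413.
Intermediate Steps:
G = 150
a(h, Y) = (5 + h)/(9 + Y*h)
(a(-11, 3) - 183)*G = ((5 - 11)/(9 + 3*(-11)) - 183)*150 = (-6/(9 - 33) - 183)*150 = (-6/(-24) - 183)*150 = (-1/24*(-6) - 183)*150 = (1/4 - 183)*150 = -731/4*150 = -54825/2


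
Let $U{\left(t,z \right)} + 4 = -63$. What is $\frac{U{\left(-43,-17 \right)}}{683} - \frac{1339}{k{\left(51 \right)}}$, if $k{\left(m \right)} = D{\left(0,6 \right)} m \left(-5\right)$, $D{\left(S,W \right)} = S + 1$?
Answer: $\frac{897452}{174165} \approx 5.1529$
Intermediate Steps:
$D{\left(S,W \right)} = 1 + S$
$U{\left(t,z \right)} = -67$ ($U{\left(t,z \right)} = -4 - 63 = -67$)
$k{\left(m \right)} = - 5 m$ ($k{\left(m \right)} = \left(1 + 0\right) m \left(-5\right) = 1 m \left(-5\right) = m \left(-5\right) = - 5 m$)
$\frac{U{\left(-43,-17 \right)}}{683} - \frac{1339}{k{\left(51 \right)}} = - \frac{67}{683} - \frac{1339}{\left(-5\right) 51} = \left(-67\right) \frac{1}{683} - \frac{1339}{-255} = - \frac{67}{683} - - \frac{1339}{255} = - \frac{67}{683} + \frac{1339}{255} = \frac{897452}{174165}$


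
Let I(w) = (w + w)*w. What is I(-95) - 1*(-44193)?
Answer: 62243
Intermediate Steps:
I(w) = 2*w² (I(w) = (2*w)*w = 2*w²)
I(-95) - 1*(-44193) = 2*(-95)² - 1*(-44193) = 2*9025 + 44193 = 18050 + 44193 = 62243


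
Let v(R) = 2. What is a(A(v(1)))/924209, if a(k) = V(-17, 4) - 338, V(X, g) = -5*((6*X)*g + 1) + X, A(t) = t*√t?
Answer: 1680/924209 ≈ 0.0018178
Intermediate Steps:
A(t) = t^(3/2)
V(X, g) = -5 + X - 30*X*g (V(X, g) = -5*(6*X*g + 1) + X = -5*(1 + 6*X*g) + X = (-5 - 30*X*g) + X = -5 + X - 30*X*g)
a(k) = 1680 (a(k) = (-5 - 17 - 30*(-17)*4) - 338 = (-5 - 17 + 2040) - 338 = 2018 - 338 = 1680)
a(A(v(1)))/924209 = 1680/924209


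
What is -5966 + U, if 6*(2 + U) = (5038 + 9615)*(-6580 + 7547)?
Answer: 14133643/6 ≈ 2.3556e+6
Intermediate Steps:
U = 14169439/6 (U = -2 + ((5038 + 9615)*(-6580 + 7547))/6 = -2 + (14653*967)/6 = -2 + (⅙)*14169451 = -2 + 14169451/6 = 14169439/6 ≈ 2.3616e+6)
-5966 + U = -5966 + 14169439/6 = 14133643/6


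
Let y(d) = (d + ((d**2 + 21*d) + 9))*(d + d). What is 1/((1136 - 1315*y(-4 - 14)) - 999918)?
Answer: -1/3981202 ≈ -2.5118e-7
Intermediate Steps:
y(d) = 2*d*(9 + d**2 + 22*d) (y(d) = (d + (9 + d**2 + 21*d))*(2*d) = (9 + d**2 + 22*d)*(2*d) = 2*d*(9 + d**2 + 22*d))
1/((1136 - 1315*y(-4 - 14)) - 999918) = 1/((1136 - 2630*(-4 - 14)*(9 + (-4 - 14)**2 + 22*(-4 - 14))) - 999918) = 1/((1136 - 2630*(-18)*(9 + (-18)**2 + 22*(-18))) - 999918) = 1/((1136 - 2630*(-18)*(9 + 324 - 396)) - 999918) = 1/((1136 - 2630*(-18)*(-63)) - 999918) = 1/((1136 - 1315*2268) - 999918) = 1/((1136 - 2982420) - 999918) = 1/(-2981284 - 999918) = 1/(-3981202) = -1/3981202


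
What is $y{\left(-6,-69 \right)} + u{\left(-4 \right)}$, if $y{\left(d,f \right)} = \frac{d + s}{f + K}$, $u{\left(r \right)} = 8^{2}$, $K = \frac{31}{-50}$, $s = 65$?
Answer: $\frac{3726}{59} \approx 63.153$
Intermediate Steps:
$K = - \frac{31}{50}$ ($K = 31 \left(- \frac{1}{50}\right) = - \frac{31}{50} \approx -0.62$)
$u{\left(r \right)} = 64$
$y{\left(d,f \right)} = \frac{65 + d}{- \frac{31}{50} + f}$ ($y{\left(d,f \right)} = \frac{d + 65}{f - \frac{31}{50}} = \frac{65 + d}{- \frac{31}{50} + f}$)
$y{\left(-6,-69 \right)} + u{\left(-4 \right)} = \frac{50 \left(65 - 6\right)}{-31 + 50 \left(-69\right)} + 64 = 50 \frac{1}{-31 - 3450} \cdot 59 + 64 = 50 \frac{1}{-3481} \cdot 59 + 64 = 50 \left(- \frac{1}{3481}\right) 59 + 64 = - \frac{50}{59} + 64 = \frac{3726}{59}$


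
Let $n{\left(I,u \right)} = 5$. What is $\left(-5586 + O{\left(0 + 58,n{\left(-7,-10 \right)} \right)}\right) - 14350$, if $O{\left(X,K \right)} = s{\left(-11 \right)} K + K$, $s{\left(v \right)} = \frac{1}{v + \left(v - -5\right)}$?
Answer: $- \frac{338832}{17} \approx -19931.0$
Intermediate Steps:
$s{\left(v \right)} = \frac{1}{5 + 2 v}$ ($s{\left(v \right)} = \frac{1}{v + \left(v + 5\right)} = \frac{1}{v + \left(5 + v\right)} = \frac{1}{5 + 2 v}$)
$O{\left(X,K \right)} = \frac{16 K}{17}$ ($O{\left(X,K \right)} = \frac{K}{5 + 2 \left(-11\right)} + K = \frac{K}{5 - 22} + K = \frac{K}{-17} + K = - \frac{K}{17} + K = \frac{16 K}{17}$)
$\left(-5586 + O{\left(0 + 58,n{\left(-7,-10 \right)} \right)}\right) - 14350 = \left(-5586 + \frac{16}{17} \cdot 5\right) - 14350 = \left(-5586 + \frac{80}{17}\right) - 14350 = - \frac{94882}{17} - 14350 = - \frac{338832}{17}$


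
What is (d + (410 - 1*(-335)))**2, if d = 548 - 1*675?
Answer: 381924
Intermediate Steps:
d = -127 (d = 548 - 675 = -127)
(d + (410 - 1*(-335)))**2 = (-127 + (410 - 1*(-335)))**2 = (-127 + (410 + 335))**2 = (-127 + 745)**2 = 618**2 = 381924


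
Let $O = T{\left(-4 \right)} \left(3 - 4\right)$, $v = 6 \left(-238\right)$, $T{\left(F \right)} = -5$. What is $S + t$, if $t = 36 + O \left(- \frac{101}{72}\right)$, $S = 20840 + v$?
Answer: $\frac{1399751}{72} \approx 19441.0$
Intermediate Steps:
$v = -1428$
$O = 5$ ($O = - 5 \left(3 - 4\right) = \left(-5\right) \left(-1\right) = 5$)
$S = 19412$ ($S = 20840 - 1428 = 19412$)
$t = \frac{2087}{72}$ ($t = 36 + 5 \left(- \frac{101}{72}\right) = 36 - \frac{505}{72} = \frac{2087}{72} \approx 28.986$)
$S + t = 19412 + \frac{2087}{72} = \frac{1399751}{72}$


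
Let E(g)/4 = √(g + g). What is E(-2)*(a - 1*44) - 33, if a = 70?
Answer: -33 + 208*I ≈ -33.0 + 208.0*I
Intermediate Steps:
E(g) = 4*√2*√g (E(g) = 4*√(g + g) = 4*√(2*g) = 4*(√2*√g) = 4*√2*√g)
E(-2)*(a - 1*44) - 33 = (4*√2*√(-2))*(70 - 1*44) - 33 = (4*√2*(I*√2))*(70 - 44) - 33 = (8*I)*26 - 33 = 208*I - 33 = -33 + 208*I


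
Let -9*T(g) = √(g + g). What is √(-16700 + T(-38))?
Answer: √(-150300 - 2*I*√19)/3 ≈ 0.0037478 - 129.23*I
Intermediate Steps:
T(g) = -√2*√g/9 (T(g) = -√(g + g)/9 = -√2*√g/9)
√(-16700 + T(-38)) = √(-16700 - √2*√(-38)/9) = √(-16700 - √2*I*√38/9) = √(-16700 - 2*I*√19/9)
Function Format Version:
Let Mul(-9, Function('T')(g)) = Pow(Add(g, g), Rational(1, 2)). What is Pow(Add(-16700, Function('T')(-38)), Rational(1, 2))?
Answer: Mul(Rational(1, 3), Pow(Add(-150300, Mul(-2, I, Pow(19, Rational(1, 2)))), Rational(1, 2))) ≈ Add(0.0037478, Mul(-129.23, I))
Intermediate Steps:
Function('T')(g) = Mul(Rational(-1, 9), Pow(2, Rational(1, 2)), Pow(g, Rational(1, 2))) (Function('T')(g) = Mul(Rational(-1, 9), Pow(Add(g, g), Rational(1, 2))) = Mul(Rational(-1, 9), Pow(Mul(2, g), Rational(1, 2))) = Mul(Rational(-1, 9), Mul(Pow(2, Rational(1, 2)), Pow(g, Rational(1, 2)))) = Mul(Rational(-1, 9), Pow(2, Rational(1, 2)), Pow(g, Rational(1, 2))))
Pow(Add(-16700, Function('T')(-38)), Rational(1, 2)) = Pow(Add(-16700, Mul(Rational(-1, 9), Pow(2, Rational(1, 2)), Pow(-38, Rational(1, 2)))), Rational(1, 2)) = Pow(Add(-16700, Mul(Rational(-1, 9), Pow(2, Rational(1, 2)), Mul(I, Pow(38, Rational(1, 2))))), Rational(1, 2)) = Pow(Add(-16700, Mul(Rational(-2, 9), I, Pow(19, Rational(1, 2)))), Rational(1, 2))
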